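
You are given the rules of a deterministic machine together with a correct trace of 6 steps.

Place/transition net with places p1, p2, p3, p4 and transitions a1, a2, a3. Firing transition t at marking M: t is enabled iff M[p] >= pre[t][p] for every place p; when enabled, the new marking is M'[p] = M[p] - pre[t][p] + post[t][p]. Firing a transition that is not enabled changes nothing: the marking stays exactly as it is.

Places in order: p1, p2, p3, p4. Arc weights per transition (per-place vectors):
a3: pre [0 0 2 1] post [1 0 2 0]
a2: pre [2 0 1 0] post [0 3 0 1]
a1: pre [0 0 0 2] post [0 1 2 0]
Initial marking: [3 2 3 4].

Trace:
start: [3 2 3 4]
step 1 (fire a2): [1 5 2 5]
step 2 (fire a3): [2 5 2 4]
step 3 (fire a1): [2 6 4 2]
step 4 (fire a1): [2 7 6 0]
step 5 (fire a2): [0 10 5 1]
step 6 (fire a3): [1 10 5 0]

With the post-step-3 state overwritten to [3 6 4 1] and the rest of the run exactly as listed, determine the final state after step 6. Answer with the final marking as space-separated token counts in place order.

2 9 3 1

state after step 3 := [3 6 4 1]
step 4 (fire a1): [3 6 4 1]
step 5 (fire a2): [1 9 3 2]
step 6 (fire a3): [2 9 3 1]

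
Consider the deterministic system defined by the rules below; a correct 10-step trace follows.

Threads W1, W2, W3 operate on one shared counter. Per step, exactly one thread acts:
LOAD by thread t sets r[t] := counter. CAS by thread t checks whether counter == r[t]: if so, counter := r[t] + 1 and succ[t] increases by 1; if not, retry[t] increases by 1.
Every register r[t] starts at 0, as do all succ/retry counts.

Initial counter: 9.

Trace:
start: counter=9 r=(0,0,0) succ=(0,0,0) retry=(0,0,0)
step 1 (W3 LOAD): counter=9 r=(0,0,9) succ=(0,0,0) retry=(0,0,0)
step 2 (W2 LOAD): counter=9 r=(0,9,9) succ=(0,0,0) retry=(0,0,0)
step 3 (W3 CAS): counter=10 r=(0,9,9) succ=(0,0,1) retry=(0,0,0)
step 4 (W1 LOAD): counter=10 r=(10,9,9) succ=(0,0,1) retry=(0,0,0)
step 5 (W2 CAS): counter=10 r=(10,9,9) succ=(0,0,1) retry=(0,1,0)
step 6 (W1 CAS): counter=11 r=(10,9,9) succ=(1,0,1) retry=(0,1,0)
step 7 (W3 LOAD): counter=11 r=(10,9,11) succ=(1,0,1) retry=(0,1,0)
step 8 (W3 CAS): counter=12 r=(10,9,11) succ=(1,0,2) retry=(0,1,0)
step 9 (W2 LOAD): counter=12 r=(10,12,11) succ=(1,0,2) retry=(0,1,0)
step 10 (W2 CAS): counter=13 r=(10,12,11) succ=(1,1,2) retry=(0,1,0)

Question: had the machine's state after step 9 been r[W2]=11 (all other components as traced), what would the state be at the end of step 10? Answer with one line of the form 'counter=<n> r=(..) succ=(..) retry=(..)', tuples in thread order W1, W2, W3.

counter=12 r=(10,11,11) succ=(1,0,2) retry=(0,2,0)

state after step 9 := counter=12 r=(10,11,11) succ=(1,0,2) retry=(0,1,0)
step 10 (W2 CAS): counter=12 r=(10,11,11) succ=(1,0,2) retry=(0,2,0)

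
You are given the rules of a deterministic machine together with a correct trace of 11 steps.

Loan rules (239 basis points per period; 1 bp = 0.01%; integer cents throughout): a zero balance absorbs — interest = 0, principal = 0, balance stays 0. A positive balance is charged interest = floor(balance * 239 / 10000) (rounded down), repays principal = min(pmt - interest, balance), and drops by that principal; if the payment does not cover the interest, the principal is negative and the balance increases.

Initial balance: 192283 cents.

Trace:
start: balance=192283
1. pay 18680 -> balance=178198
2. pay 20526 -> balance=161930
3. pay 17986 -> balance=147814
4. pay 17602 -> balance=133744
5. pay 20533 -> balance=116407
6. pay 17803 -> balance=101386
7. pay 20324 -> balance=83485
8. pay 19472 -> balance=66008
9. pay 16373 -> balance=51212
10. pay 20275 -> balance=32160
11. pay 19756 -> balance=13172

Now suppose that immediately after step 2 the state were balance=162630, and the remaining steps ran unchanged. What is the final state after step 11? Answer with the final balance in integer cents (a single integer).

14037

state after step 2 := balance=162630
3. pay 17986 -> balance=148530
4. pay 17602 -> balance=134477
5. pay 20533 -> balance=117158
6. pay 17803 -> balance=102155
7. pay 20324 -> balance=84272
8. pay 19472 -> balance=66814
9. pay 16373 -> balance=52037
10. pay 20275 -> balance=33005
11. pay 19756 -> balance=14037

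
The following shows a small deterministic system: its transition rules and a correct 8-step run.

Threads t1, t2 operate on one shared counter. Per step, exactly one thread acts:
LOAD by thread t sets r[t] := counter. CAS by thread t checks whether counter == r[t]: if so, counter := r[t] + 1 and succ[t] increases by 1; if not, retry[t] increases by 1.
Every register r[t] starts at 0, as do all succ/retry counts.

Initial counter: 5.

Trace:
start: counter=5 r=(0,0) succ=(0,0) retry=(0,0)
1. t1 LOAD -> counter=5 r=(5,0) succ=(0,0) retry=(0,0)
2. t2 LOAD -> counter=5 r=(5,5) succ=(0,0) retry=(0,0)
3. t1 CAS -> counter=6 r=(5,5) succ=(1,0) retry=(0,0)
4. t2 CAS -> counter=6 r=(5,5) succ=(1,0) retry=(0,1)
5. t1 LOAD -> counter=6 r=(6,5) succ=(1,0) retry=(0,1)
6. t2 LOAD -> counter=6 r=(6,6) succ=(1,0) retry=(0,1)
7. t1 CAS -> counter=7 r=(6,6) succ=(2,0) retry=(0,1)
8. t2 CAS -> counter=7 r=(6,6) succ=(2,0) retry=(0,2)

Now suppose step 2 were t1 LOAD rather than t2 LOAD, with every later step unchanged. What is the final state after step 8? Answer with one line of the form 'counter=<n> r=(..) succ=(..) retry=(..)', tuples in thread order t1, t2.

(re-executing from step 2 with the substitution; state before step 2: counter=5 r=(5,0) succ=(0,0) retry=(0,0))
2. t1 LOAD -> counter=5 r=(5,0) succ=(0,0) retry=(0,0)
3. t1 CAS -> counter=6 r=(5,0) succ=(1,0) retry=(0,0)
4. t2 CAS -> counter=6 r=(5,0) succ=(1,0) retry=(0,1)
5. t1 LOAD -> counter=6 r=(6,0) succ=(1,0) retry=(0,1)
6. t2 LOAD -> counter=6 r=(6,6) succ=(1,0) retry=(0,1)
7. t1 CAS -> counter=7 r=(6,6) succ=(2,0) retry=(0,1)
8. t2 CAS -> counter=7 r=(6,6) succ=(2,0) retry=(0,2)

counter=7 r=(6,6) succ=(2,0) retry=(0,2)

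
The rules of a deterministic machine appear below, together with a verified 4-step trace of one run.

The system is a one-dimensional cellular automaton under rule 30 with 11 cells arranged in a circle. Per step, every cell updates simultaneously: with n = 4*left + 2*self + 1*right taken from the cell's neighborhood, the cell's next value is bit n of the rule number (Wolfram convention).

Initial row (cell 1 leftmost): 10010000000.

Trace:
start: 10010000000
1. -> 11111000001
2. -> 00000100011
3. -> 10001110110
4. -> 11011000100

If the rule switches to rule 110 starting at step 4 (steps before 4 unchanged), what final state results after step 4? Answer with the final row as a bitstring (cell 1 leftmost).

10011011111

(re-executing step 4 under rule 110; state before step 4: 10001110110)
4. -> 10011011111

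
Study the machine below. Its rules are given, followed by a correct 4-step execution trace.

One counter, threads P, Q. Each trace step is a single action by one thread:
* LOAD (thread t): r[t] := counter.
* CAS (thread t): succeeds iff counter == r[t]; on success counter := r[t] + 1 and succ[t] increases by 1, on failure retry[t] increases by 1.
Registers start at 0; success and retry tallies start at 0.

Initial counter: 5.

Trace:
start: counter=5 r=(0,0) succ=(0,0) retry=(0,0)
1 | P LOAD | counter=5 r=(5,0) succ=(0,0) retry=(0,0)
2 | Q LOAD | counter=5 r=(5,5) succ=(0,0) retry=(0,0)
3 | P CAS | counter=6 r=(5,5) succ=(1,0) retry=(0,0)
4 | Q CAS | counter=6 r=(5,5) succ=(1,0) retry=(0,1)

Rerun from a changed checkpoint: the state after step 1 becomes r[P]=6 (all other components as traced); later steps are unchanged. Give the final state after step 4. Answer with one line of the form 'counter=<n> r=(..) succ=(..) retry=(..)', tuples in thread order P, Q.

state after step 1 := counter=5 r=(6,0) succ=(0,0) retry=(0,0)
2 | Q LOAD | counter=5 r=(6,5) succ=(0,0) retry=(0,0)
3 | P CAS | counter=5 r=(6,5) succ=(0,0) retry=(1,0)
4 | Q CAS | counter=6 r=(6,5) succ=(0,1) retry=(1,0)

counter=6 r=(6,5) succ=(0,1) retry=(1,0)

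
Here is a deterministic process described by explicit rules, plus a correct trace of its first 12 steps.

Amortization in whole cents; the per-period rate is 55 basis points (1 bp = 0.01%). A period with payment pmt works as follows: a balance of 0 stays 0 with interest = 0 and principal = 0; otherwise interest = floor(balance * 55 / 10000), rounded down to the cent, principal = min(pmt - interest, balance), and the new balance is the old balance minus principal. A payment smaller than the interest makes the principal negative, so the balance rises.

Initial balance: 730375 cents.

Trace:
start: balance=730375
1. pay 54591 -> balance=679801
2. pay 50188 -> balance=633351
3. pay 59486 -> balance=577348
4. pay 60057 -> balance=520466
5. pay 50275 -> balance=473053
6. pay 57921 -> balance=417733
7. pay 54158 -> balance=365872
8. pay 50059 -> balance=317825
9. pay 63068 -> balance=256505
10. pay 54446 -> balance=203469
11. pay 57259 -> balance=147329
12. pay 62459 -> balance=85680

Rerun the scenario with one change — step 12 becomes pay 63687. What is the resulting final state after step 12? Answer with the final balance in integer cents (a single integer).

(re-executing from step 12 with the substitution; state before step 12: balance=147329)
12. pay 63687 -> balance=84452

84452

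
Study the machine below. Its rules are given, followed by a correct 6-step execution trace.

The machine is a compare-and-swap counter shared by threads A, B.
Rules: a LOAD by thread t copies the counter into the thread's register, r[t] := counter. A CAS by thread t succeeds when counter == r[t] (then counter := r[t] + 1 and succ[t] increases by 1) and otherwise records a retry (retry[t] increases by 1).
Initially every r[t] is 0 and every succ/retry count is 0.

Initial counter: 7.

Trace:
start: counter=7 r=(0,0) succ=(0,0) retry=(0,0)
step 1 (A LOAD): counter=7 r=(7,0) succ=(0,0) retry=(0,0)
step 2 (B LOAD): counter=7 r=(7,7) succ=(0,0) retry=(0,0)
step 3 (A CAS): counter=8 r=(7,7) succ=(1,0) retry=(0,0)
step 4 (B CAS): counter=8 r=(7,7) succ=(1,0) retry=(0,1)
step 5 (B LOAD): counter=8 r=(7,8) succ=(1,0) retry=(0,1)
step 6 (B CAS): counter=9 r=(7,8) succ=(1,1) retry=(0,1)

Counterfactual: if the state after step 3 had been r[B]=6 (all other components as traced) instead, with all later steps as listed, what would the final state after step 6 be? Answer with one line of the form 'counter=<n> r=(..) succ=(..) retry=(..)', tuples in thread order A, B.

counter=9 r=(7,8) succ=(1,1) retry=(0,1)

state after step 3 := counter=8 r=(7,6) succ=(1,0) retry=(0,0)
step 4 (B CAS): counter=8 r=(7,6) succ=(1,0) retry=(0,1)
step 5 (B LOAD): counter=8 r=(7,8) succ=(1,0) retry=(0,1)
step 6 (B CAS): counter=9 r=(7,8) succ=(1,1) retry=(0,1)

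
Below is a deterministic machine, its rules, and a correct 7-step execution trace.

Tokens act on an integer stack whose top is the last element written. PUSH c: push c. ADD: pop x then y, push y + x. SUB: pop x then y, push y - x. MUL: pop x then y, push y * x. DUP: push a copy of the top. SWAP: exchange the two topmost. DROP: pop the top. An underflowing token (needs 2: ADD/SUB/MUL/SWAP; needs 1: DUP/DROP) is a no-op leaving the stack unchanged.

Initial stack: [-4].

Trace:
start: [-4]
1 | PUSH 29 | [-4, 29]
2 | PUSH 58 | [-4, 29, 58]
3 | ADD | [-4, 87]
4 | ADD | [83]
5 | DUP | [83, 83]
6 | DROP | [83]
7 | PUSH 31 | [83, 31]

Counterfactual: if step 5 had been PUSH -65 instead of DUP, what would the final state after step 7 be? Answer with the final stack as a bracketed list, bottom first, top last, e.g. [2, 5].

(re-executing from step 5 with the substitution; state before step 5: [83])
5 | PUSH -65 | [83, -65]
6 | DROP | [83]
7 | PUSH 31 | [83, 31]

[83, 31]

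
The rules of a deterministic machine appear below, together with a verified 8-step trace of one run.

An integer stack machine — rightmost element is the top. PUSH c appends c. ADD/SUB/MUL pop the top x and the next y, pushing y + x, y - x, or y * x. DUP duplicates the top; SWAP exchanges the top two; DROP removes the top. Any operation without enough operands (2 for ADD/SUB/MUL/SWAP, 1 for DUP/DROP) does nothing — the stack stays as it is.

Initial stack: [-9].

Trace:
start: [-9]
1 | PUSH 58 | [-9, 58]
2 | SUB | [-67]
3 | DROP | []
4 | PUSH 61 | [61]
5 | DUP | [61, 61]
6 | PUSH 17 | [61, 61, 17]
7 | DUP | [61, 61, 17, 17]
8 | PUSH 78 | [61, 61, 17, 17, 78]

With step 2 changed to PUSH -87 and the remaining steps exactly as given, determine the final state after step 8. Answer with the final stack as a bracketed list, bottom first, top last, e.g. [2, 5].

(re-executing from step 2 with the substitution; state before step 2: [-9, 58])
2 | PUSH -87 | [-9, 58, -87]
3 | DROP | [-9, 58]
4 | PUSH 61 | [-9, 58, 61]
5 | DUP | [-9, 58, 61, 61]
6 | PUSH 17 | [-9, 58, 61, 61, 17]
7 | DUP | [-9, 58, 61, 61, 17, 17]
8 | PUSH 78 | [-9, 58, 61, 61, 17, 17, 78]

[-9, 58, 61, 61, 17, 17, 78]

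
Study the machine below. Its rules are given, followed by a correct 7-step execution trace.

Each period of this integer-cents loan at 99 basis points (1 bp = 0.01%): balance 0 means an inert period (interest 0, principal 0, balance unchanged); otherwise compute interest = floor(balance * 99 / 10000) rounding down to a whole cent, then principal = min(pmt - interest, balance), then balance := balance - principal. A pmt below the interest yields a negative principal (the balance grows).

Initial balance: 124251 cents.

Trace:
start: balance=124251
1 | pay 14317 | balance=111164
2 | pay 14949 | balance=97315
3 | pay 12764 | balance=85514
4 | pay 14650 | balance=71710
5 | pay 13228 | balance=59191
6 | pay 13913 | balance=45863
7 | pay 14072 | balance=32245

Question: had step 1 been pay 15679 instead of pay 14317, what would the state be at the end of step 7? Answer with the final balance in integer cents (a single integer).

30800

(re-executing from step 1 with the substitution; state before step 1: balance=124251)
1 | pay 15679 | balance=109802
2 | pay 14949 | balance=95940
3 | pay 12764 | balance=84125
4 | pay 14650 | balance=70307
5 | pay 13228 | balance=57775
6 | pay 13913 | balance=44433
7 | pay 14072 | balance=30800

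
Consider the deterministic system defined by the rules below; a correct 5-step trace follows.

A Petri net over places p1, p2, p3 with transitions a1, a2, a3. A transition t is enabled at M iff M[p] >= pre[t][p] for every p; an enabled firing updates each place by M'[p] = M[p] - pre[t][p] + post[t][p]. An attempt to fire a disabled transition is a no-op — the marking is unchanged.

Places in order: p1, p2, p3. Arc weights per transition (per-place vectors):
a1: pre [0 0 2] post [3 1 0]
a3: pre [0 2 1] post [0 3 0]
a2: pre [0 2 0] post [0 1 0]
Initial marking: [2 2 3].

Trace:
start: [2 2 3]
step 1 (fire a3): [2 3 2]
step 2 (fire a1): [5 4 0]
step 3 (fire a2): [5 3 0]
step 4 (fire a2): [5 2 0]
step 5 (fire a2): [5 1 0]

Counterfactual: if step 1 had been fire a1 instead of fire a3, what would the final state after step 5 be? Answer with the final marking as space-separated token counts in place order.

5 1 1

(re-executing from step 1 with the substitution; state before step 1: [2 2 3])
step 1 (fire a1): [5 3 1]
step 2 (fire a1): [5 3 1]
step 3 (fire a2): [5 2 1]
step 4 (fire a2): [5 1 1]
step 5 (fire a2): [5 1 1]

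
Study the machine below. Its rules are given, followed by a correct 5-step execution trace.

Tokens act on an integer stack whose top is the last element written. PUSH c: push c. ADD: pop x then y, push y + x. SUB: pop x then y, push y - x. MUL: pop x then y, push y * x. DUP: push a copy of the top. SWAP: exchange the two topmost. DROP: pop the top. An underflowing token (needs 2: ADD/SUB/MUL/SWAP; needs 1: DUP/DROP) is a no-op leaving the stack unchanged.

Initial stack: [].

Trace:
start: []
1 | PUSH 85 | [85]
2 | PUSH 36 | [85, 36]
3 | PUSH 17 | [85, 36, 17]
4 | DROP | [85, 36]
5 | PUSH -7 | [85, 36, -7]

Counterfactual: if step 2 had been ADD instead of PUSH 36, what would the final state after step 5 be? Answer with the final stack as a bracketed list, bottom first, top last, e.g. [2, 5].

(re-executing from step 2 with the substitution; state before step 2: [85])
2 | ADD | [85]
3 | PUSH 17 | [85, 17]
4 | DROP | [85]
5 | PUSH -7 | [85, -7]

[85, -7]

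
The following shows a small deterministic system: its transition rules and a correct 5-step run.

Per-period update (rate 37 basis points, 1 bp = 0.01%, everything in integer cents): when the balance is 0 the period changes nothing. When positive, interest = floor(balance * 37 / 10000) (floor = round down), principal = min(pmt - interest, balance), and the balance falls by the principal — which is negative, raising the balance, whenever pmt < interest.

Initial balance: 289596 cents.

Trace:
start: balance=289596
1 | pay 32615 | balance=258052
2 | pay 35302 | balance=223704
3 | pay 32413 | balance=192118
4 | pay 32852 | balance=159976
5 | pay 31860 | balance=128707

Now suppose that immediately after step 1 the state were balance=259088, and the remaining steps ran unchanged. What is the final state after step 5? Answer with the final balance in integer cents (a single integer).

129759

state after step 1 := balance=259088
2 | pay 35302 | balance=224744
3 | pay 32413 | balance=193162
4 | pay 32852 | balance=161024
5 | pay 31860 | balance=129759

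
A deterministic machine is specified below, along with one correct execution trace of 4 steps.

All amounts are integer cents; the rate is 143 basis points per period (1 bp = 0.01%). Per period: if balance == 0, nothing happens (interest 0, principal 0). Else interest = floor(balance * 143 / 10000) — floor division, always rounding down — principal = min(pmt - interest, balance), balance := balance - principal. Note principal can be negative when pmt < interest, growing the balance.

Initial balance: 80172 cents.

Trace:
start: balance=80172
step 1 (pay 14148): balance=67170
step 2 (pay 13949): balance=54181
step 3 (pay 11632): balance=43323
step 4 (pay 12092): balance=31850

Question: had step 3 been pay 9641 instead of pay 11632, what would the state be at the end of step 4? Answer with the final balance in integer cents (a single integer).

33869

(re-executing from step 3 with the substitution; state before step 3: balance=54181)
step 3 (pay 9641): balance=45314
step 4 (pay 12092): balance=33869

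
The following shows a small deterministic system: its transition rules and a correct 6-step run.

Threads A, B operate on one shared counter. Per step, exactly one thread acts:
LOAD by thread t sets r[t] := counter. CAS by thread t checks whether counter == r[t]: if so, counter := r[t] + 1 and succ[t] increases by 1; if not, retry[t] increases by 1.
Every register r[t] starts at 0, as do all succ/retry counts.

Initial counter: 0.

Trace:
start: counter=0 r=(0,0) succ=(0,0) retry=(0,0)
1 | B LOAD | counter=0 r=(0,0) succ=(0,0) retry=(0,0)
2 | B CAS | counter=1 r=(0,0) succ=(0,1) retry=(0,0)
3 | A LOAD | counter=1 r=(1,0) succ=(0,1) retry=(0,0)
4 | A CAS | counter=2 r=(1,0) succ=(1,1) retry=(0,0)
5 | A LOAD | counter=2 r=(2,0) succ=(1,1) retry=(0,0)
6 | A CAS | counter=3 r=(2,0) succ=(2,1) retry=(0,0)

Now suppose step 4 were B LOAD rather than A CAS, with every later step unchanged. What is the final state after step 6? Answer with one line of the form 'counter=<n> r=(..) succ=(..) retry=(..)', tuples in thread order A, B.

counter=2 r=(1,1) succ=(1,1) retry=(0,0)

(re-executing from step 4 with the substitution; state before step 4: counter=1 r=(1,0) succ=(0,1) retry=(0,0))
4 | B LOAD | counter=1 r=(1,1) succ=(0,1) retry=(0,0)
5 | A LOAD | counter=1 r=(1,1) succ=(0,1) retry=(0,0)
6 | A CAS | counter=2 r=(1,1) succ=(1,1) retry=(0,0)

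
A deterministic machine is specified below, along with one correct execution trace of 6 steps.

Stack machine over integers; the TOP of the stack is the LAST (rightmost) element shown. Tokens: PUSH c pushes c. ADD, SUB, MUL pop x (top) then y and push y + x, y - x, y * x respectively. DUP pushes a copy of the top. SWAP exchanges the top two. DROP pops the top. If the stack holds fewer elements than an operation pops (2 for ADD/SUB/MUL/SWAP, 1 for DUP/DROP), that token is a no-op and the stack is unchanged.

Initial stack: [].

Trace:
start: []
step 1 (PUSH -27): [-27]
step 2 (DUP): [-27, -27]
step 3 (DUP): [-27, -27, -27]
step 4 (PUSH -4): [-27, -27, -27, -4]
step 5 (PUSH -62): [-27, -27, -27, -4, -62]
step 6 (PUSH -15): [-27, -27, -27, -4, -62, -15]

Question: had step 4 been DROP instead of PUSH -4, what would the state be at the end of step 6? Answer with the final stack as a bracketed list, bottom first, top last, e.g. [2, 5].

[-27, -27, -62, -15]

(re-executing from step 4 with the substitution; state before step 4: [-27, -27, -27])
step 4 (DROP): [-27, -27]
step 5 (PUSH -62): [-27, -27, -62]
step 6 (PUSH -15): [-27, -27, -62, -15]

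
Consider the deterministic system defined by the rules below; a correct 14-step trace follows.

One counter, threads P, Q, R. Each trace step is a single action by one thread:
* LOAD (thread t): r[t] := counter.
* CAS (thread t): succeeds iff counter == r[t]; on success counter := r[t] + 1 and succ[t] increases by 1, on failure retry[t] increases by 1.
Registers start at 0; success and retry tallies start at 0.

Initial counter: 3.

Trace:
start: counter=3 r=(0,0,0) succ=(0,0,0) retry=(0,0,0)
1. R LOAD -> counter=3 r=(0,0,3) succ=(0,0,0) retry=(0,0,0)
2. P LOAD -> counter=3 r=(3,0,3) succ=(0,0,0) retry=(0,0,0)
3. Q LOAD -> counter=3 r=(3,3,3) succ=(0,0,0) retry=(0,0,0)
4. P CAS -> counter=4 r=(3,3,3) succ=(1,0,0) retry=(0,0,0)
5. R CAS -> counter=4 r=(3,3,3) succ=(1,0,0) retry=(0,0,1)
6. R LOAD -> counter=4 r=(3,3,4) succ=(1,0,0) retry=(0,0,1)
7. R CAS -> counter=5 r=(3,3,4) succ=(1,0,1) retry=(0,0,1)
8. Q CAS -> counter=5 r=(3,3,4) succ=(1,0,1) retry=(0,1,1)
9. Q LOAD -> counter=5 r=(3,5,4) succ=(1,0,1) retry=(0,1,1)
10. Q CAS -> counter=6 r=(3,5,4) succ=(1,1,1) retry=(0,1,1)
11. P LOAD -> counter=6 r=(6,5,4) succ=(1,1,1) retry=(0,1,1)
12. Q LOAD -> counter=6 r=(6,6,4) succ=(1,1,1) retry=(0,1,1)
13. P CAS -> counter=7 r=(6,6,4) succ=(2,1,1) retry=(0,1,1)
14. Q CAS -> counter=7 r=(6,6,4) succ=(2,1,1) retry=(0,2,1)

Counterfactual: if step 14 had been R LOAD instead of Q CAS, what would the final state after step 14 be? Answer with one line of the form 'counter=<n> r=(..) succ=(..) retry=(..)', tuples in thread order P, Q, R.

(re-executing from step 14 with the substitution; state before step 14: counter=7 r=(6,6,4) succ=(2,1,1) retry=(0,1,1))
14. R LOAD -> counter=7 r=(6,6,7) succ=(2,1,1) retry=(0,1,1)

counter=7 r=(6,6,7) succ=(2,1,1) retry=(0,1,1)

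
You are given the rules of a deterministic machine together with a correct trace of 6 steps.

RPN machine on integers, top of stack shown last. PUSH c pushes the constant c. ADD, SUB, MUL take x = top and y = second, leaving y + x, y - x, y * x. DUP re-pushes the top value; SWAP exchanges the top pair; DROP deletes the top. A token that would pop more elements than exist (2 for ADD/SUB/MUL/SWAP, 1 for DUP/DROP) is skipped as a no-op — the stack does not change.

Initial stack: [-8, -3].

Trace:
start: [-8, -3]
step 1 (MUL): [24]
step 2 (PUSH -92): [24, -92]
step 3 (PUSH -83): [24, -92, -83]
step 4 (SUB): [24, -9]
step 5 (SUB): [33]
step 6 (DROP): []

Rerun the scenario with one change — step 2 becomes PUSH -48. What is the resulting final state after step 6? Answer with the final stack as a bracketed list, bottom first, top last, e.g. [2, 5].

(re-executing from step 2 with the substitution; state before step 2: [24])
step 2 (PUSH -48): [24, -48]
step 3 (PUSH -83): [24, -48, -83]
step 4 (SUB): [24, 35]
step 5 (SUB): [-11]
step 6 (DROP): []

[]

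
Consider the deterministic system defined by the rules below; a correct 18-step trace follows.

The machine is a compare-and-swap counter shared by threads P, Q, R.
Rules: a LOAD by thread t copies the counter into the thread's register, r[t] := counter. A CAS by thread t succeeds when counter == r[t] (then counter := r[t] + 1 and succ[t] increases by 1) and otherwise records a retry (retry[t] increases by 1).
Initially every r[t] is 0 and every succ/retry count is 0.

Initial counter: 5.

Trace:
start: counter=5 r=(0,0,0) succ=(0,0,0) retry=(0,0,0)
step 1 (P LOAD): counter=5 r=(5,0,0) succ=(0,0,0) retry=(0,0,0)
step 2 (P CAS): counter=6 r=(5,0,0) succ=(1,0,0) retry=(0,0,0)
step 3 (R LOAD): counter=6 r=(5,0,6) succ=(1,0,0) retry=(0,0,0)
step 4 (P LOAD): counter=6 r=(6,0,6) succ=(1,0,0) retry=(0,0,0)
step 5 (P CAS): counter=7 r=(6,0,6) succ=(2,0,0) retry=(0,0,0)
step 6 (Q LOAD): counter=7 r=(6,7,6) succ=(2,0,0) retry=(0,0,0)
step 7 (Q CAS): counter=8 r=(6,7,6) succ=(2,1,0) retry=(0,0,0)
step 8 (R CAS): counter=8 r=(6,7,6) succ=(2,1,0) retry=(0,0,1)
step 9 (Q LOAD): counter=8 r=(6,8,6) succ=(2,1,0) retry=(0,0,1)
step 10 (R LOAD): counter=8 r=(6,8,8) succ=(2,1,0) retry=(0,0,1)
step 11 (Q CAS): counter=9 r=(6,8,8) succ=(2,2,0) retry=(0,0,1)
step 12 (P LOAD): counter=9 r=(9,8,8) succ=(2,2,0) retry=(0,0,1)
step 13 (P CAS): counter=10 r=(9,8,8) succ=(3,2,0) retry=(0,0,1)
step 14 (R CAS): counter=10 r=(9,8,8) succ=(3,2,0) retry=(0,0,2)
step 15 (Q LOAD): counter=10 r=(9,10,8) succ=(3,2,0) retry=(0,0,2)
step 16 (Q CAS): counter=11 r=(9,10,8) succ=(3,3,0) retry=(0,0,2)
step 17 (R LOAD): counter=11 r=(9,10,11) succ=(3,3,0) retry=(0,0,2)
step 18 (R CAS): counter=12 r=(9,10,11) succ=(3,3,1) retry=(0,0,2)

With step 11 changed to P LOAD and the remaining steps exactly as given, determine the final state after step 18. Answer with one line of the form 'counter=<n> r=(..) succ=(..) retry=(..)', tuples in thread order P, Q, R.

counter=11 r=(8,9,10) succ=(3,2,1) retry=(0,0,2)

(re-executing from step 11 with the substitution; state before step 11: counter=8 r=(6,8,8) succ=(2,1,0) retry=(0,0,1))
step 11 (P LOAD): counter=8 r=(8,8,8) succ=(2,1,0) retry=(0,0,1)
step 12 (P LOAD): counter=8 r=(8,8,8) succ=(2,1,0) retry=(0,0,1)
step 13 (P CAS): counter=9 r=(8,8,8) succ=(3,1,0) retry=(0,0,1)
step 14 (R CAS): counter=9 r=(8,8,8) succ=(3,1,0) retry=(0,0,2)
step 15 (Q LOAD): counter=9 r=(8,9,8) succ=(3,1,0) retry=(0,0,2)
step 16 (Q CAS): counter=10 r=(8,9,8) succ=(3,2,0) retry=(0,0,2)
step 17 (R LOAD): counter=10 r=(8,9,10) succ=(3,2,0) retry=(0,0,2)
step 18 (R CAS): counter=11 r=(8,9,10) succ=(3,2,1) retry=(0,0,2)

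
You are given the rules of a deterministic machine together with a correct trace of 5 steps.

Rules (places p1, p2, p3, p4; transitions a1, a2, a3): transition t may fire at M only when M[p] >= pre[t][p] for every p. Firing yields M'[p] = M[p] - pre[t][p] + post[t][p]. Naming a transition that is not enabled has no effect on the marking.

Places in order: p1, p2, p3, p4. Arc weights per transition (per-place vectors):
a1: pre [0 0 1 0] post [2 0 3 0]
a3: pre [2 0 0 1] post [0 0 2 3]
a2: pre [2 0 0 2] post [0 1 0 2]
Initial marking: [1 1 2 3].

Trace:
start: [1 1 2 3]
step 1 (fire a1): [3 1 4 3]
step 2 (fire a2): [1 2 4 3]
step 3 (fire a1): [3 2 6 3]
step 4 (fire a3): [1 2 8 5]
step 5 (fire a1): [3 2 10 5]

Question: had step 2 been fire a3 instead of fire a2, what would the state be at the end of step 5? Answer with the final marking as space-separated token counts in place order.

3 1 12 7

(re-executing from step 2 with the substitution; state before step 2: [3 1 4 3])
step 2 (fire a3): [1 1 6 5]
step 3 (fire a1): [3 1 8 5]
step 4 (fire a3): [1 1 10 7]
step 5 (fire a1): [3 1 12 7]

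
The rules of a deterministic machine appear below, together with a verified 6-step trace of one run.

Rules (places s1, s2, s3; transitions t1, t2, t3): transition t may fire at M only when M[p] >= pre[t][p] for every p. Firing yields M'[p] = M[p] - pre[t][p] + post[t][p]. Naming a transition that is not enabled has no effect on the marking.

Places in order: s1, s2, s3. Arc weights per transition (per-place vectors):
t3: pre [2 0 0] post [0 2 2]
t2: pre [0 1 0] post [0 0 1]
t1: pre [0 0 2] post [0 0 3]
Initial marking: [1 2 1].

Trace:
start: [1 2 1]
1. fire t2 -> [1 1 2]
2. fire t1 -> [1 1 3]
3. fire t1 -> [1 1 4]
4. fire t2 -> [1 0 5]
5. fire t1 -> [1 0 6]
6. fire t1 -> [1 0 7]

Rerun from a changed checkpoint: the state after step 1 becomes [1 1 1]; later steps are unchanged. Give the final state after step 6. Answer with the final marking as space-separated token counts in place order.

state after step 1 := [1 1 1]
2. fire t1 -> [1 1 1]
3. fire t1 -> [1 1 1]
4. fire t2 -> [1 0 2]
5. fire t1 -> [1 0 3]
6. fire t1 -> [1 0 4]

1 0 4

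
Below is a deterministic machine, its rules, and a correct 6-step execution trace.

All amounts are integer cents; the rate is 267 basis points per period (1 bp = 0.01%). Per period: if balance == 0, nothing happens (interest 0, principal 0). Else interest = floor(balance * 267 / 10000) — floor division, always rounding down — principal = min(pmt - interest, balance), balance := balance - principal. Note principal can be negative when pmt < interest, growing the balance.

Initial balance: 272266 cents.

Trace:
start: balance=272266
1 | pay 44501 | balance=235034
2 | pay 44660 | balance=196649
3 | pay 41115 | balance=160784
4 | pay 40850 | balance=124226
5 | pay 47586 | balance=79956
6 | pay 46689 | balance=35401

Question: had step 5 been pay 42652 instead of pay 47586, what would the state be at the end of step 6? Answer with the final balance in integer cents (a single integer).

(re-executing from step 5 with the substitution; state before step 5: balance=124226)
5 | pay 42652 | balance=84890
6 | pay 46689 | balance=40467

40467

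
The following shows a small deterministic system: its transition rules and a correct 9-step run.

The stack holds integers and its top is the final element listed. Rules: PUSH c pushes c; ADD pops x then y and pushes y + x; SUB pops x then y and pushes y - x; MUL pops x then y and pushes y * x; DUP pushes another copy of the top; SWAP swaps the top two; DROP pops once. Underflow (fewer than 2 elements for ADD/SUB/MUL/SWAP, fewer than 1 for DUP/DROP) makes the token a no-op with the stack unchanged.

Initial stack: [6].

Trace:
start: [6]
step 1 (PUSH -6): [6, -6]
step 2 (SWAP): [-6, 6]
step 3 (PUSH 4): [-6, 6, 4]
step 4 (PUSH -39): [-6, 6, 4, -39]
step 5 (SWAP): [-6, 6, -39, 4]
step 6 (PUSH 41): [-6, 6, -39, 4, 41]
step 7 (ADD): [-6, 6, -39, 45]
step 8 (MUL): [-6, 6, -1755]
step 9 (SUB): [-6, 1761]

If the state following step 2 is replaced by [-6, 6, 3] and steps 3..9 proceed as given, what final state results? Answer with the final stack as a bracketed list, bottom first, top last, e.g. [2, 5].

state after step 2 := [-6, 6, 3]
step 3 (PUSH 4): [-6, 6, 3, 4]
step 4 (PUSH -39): [-6, 6, 3, 4, -39]
step 5 (SWAP): [-6, 6, 3, -39, 4]
step 6 (PUSH 41): [-6, 6, 3, -39, 4, 41]
step 7 (ADD): [-6, 6, 3, -39, 45]
step 8 (MUL): [-6, 6, 3, -1755]
step 9 (SUB): [-6, 6, 1758]

[-6, 6, 1758]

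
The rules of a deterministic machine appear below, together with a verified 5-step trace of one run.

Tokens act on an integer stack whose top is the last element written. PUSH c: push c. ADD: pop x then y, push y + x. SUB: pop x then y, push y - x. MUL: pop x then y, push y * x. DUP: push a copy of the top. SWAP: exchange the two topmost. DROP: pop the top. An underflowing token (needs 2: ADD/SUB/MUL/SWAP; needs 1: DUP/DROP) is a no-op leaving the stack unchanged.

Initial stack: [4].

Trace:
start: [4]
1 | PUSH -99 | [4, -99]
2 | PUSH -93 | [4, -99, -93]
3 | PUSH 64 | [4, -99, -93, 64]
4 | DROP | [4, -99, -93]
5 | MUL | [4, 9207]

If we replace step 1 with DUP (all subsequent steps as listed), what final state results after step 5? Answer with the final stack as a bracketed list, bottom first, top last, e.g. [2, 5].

[4, -372]

(re-executing from step 1 with the substitution; state before step 1: [4])
1 | DUP | [4, 4]
2 | PUSH -93 | [4, 4, -93]
3 | PUSH 64 | [4, 4, -93, 64]
4 | DROP | [4, 4, -93]
5 | MUL | [4, -372]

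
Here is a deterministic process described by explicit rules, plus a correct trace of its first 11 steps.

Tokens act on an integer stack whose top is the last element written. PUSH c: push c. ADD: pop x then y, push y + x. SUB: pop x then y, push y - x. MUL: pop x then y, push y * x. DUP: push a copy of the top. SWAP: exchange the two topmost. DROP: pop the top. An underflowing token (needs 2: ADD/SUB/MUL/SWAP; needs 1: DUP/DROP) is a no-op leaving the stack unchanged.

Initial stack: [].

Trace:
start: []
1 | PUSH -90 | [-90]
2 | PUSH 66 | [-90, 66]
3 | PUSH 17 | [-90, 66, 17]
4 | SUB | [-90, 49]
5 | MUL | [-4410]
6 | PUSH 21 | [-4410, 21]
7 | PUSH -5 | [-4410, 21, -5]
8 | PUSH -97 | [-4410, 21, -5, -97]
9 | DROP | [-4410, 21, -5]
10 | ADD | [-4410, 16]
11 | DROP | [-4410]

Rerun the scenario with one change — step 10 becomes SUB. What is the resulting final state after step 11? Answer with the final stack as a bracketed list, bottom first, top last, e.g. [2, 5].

(re-executing from step 10 with the substitution; state before step 10: [-4410, 21, -5])
10 | SUB | [-4410, 26]
11 | DROP | [-4410]

[-4410]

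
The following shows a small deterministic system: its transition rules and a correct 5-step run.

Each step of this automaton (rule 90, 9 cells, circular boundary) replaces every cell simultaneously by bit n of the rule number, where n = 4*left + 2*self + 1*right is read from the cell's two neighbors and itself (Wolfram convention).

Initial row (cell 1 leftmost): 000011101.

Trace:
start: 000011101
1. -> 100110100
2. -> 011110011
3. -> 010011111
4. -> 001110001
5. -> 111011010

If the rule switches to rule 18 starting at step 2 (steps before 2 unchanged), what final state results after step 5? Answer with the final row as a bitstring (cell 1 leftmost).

010000001

(re-executing steps 2..5 under rule 18; state before step 2: 100110100)
2. -> 011000011
3. -> 000100100
4. -> 001011010
5. -> 010000001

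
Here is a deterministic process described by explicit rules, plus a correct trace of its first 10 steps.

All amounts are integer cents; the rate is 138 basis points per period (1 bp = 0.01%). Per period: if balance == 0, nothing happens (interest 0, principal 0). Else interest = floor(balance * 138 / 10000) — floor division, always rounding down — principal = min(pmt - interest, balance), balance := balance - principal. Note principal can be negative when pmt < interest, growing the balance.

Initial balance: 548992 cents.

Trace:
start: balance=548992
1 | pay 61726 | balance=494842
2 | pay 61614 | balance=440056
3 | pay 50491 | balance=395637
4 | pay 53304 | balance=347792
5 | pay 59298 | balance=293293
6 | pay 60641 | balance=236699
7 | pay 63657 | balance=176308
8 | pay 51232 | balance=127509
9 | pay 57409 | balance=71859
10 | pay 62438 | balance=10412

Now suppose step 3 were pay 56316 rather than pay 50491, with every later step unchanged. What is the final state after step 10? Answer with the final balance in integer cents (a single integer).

4001

(re-executing from step 3 with the substitution; state before step 3: balance=440056)
3 | pay 56316 | balance=389812
4 | pay 53304 | balance=341887
5 | pay 59298 | balance=287307
6 | pay 60641 | balance=230630
7 | pay 63657 | balance=170155
8 | pay 51232 | balance=121271
9 | pay 57409 | balance=65535
10 | pay 62438 | balance=4001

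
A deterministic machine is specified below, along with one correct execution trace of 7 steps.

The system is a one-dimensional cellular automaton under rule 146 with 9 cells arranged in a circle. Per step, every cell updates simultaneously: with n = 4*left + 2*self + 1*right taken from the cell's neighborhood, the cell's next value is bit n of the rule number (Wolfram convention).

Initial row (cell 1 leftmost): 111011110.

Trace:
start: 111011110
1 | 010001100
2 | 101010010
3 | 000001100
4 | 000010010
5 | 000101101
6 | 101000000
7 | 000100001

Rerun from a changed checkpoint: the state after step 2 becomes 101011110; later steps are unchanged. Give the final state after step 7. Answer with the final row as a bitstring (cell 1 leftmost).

000100001

state after step 2 := 101011110
3 | 000001100
4 | 000010010
5 | 000101101
6 | 101000000
7 | 000100001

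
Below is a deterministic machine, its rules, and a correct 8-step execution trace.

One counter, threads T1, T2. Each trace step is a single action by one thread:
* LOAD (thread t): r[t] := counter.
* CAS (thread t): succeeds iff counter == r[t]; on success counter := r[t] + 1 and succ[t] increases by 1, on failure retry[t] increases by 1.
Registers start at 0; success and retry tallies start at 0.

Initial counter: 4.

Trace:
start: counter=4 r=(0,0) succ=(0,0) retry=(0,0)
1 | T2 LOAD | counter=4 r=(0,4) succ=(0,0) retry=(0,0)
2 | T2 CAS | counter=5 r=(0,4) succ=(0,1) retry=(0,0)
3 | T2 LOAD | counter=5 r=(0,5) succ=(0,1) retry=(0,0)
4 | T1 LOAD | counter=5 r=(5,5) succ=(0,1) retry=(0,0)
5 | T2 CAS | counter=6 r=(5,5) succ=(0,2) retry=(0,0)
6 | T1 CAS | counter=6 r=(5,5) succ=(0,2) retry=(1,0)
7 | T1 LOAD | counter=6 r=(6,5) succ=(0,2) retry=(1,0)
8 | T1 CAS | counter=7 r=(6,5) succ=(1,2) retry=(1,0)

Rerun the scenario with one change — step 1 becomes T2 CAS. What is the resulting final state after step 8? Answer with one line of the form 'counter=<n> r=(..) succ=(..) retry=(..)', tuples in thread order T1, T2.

(re-executing from step 1 with the substitution; state before step 1: counter=4 r=(0,0) succ=(0,0) retry=(0,0))
1 | T2 CAS | counter=4 r=(0,0) succ=(0,0) retry=(0,1)
2 | T2 CAS | counter=4 r=(0,0) succ=(0,0) retry=(0,2)
3 | T2 LOAD | counter=4 r=(0,4) succ=(0,0) retry=(0,2)
4 | T1 LOAD | counter=4 r=(4,4) succ=(0,0) retry=(0,2)
5 | T2 CAS | counter=5 r=(4,4) succ=(0,1) retry=(0,2)
6 | T1 CAS | counter=5 r=(4,4) succ=(0,1) retry=(1,2)
7 | T1 LOAD | counter=5 r=(5,4) succ=(0,1) retry=(1,2)
8 | T1 CAS | counter=6 r=(5,4) succ=(1,1) retry=(1,2)

counter=6 r=(5,4) succ=(1,1) retry=(1,2)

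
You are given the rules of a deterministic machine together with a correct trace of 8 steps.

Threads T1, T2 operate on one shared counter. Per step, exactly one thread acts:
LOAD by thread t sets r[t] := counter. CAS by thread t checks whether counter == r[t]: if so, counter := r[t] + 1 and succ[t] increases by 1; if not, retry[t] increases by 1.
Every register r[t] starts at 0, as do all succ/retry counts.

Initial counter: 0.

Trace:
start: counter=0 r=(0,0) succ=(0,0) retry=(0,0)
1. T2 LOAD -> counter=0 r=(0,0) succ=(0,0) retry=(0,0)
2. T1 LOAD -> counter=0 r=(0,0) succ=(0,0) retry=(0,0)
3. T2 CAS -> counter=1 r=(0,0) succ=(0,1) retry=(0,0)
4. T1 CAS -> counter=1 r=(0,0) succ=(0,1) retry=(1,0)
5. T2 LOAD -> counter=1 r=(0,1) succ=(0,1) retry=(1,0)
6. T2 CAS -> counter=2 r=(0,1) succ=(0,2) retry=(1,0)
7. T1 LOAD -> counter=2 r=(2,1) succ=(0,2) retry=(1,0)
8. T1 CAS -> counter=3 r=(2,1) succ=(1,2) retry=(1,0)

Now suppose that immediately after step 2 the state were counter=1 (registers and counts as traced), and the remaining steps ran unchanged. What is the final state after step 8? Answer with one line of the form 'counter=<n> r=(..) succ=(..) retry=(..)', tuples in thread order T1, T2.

state after step 2 := counter=1 r=(0,0) succ=(0,0) retry=(0,0)
3. T2 CAS -> counter=1 r=(0,0) succ=(0,0) retry=(0,1)
4. T1 CAS -> counter=1 r=(0,0) succ=(0,0) retry=(1,1)
5. T2 LOAD -> counter=1 r=(0,1) succ=(0,0) retry=(1,1)
6. T2 CAS -> counter=2 r=(0,1) succ=(0,1) retry=(1,1)
7. T1 LOAD -> counter=2 r=(2,1) succ=(0,1) retry=(1,1)
8. T1 CAS -> counter=3 r=(2,1) succ=(1,1) retry=(1,1)

counter=3 r=(2,1) succ=(1,1) retry=(1,1)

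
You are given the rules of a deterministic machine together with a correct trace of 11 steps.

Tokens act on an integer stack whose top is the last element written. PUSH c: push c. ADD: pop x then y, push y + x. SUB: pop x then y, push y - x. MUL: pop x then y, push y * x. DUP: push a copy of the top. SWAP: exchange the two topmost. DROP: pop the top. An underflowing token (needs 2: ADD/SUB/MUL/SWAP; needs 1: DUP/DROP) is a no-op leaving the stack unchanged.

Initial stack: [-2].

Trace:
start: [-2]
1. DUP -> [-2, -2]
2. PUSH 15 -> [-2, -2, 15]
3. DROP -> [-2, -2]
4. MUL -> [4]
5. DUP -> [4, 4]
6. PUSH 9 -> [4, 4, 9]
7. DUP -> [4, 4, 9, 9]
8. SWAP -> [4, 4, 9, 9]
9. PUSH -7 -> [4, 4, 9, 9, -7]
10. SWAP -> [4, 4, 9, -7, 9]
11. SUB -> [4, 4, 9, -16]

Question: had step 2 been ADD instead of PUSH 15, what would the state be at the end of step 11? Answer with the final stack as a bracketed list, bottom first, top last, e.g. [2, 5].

[9, -16]

(re-executing from step 2 with the substitution; state before step 2: [-2, -2])
2. ADD -> [-4]
3. DROP -> []
4. MUL -> []
5. DUP -> []
6. PUSH 9 -> [9]
7. DUP -> [9, 9]
8. SWAP -> [9, 9]
9. PUSH -7 -> [9, 9, -7]
10. SWAP -> [9, -7, 9]
11. SUB -> [9, -16]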